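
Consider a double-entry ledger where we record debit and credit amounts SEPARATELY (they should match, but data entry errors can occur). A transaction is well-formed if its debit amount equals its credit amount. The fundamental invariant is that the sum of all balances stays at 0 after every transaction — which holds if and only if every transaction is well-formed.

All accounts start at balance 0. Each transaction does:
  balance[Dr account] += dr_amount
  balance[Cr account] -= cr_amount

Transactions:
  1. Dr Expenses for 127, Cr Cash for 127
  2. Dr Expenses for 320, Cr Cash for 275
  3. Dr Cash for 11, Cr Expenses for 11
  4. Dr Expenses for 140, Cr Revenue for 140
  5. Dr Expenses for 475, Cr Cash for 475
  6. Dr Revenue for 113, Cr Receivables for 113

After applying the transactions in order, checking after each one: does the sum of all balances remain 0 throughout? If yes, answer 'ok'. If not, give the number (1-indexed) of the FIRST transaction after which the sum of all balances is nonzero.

Answer: 2

Derivation:
After txn 1: dr=127 cr=127 sum_balances=0
After txn 2: dr=320 cr=275 sum_balances=45
After txn 3: dr=11 cr=11 sum_balances=45
After txn 4: dr=140 cr=140 sum_balances=45
After txn 5: dr=475 cr=475 sum_balances=45
After txn 6: dr=113 cr=113 sum_balances=45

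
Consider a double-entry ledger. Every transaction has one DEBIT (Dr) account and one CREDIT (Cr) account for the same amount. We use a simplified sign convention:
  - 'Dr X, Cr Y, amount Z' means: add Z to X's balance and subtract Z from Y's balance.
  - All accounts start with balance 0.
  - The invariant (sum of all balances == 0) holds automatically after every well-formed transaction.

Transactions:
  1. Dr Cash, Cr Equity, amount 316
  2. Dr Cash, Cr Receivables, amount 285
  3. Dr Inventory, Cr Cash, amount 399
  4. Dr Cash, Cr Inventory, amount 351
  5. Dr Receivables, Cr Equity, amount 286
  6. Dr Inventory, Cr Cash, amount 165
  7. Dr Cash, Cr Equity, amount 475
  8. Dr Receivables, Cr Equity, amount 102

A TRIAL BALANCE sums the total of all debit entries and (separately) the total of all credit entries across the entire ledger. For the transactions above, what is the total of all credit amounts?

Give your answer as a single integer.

Answer: 2379

Derivation:
Txn 1: credit+=316
Txn 2: credit+=285
Txn 3: credit+=399
Txn 4: credit+=351
Txn 5: credit+=286
Txn 6: credit+=165
Txn 7: credit+=475
Txn 8: credit+=102
Total credits = 2379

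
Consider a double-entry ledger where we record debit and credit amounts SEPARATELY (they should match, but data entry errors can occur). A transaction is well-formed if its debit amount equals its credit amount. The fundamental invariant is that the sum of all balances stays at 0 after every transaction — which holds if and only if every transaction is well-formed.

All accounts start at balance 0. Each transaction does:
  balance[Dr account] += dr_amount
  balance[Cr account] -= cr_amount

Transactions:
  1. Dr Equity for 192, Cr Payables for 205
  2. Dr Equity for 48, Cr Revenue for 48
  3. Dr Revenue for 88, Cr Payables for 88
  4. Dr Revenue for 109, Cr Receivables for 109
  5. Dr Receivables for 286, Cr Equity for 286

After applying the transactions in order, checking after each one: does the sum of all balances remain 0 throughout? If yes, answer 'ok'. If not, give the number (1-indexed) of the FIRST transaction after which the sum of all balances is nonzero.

Answer: 1

Derivation:
After txn 1: dr=192 cr=205 sum_balances=-13
After txn 2: dr=48 cr=48 sum_balances=-13
After txn 3: dr=88 cr=88 sum_balances=-13
After txn 4: dr=109 cr=109 sum_balances=-13
After txn 5: dr=286 cr=286 sum_balances=-13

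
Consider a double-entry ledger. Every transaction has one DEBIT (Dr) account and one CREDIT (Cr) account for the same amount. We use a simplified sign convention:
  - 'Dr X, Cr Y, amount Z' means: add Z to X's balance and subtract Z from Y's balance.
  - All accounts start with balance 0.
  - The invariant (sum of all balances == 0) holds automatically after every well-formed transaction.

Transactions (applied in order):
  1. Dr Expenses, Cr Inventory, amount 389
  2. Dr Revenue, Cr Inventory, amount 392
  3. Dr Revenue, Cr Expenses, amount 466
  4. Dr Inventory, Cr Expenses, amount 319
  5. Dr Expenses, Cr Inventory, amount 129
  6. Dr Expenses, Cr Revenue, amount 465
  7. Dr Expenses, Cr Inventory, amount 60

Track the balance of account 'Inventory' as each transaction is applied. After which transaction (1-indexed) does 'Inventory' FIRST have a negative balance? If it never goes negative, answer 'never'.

Answer: 1

Derivation:
After txn 1: Inventory=-389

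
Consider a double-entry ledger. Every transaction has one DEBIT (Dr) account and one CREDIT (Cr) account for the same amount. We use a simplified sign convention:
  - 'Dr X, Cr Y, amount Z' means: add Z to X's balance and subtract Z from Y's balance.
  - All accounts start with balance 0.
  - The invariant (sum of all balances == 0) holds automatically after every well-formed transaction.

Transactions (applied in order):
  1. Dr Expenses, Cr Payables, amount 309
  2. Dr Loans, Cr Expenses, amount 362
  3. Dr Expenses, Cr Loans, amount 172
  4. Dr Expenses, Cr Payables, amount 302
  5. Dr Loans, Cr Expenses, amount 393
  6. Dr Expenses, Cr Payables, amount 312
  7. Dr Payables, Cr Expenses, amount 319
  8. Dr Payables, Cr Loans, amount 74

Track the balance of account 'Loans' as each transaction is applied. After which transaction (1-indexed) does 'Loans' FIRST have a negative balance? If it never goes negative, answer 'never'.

After txn 1: Loans=0
After txn 2: Loans=362
After txn 3: Loans=190
After txn 4: Loans=190
After txn 5: Loans=583
After txn 6: Loans=583
After txn 7: Loans=583
After txn 8: Loans=509

Answer: never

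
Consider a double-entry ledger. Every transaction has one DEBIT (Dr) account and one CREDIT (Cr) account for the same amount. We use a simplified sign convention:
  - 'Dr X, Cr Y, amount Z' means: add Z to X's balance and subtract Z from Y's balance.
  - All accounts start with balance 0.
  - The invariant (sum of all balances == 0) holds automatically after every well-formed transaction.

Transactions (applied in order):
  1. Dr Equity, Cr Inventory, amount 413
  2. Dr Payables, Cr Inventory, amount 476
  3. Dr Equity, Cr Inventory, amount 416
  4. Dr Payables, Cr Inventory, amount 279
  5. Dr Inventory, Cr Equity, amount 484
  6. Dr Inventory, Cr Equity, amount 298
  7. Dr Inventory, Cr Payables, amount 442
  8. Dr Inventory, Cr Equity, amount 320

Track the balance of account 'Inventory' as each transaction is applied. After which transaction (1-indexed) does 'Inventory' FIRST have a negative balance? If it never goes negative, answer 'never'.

After txn 1: Inventory=-413

Answer: 1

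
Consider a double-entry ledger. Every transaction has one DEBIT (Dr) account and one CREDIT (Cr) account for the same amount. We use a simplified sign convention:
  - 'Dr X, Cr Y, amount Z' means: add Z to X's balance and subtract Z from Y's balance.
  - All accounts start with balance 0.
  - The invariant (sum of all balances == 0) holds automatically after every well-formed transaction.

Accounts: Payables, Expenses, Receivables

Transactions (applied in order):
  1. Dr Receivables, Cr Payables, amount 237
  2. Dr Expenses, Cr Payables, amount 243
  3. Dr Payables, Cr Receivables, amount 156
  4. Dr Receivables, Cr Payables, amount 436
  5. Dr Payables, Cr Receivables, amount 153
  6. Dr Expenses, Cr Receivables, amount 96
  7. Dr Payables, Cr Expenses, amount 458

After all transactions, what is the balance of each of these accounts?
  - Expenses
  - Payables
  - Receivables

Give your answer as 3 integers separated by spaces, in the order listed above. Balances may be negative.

Answer: -119 -149 268

Derivation:
After txn 1 (Dr Receivables, Cr Payables, amount 237): Payables=-237 Receivables=237
After txn 2 (Dr Expenses, Cr Payables, amount 243): Expenses=243 Payables=-480 Receivables=237
After txn 3 (Dr Payables, Cr Receivables, amount 156): Expenses=243 Payables=-324 Receivables=81
After txn 4 (Dr Receivables, Cr Payables, amount 436): Expenses=243 Payables=-760 Receivables=517
After txn 5 (Dr Payables, Cr Receivables, amount 153): Expenses=243 Payables=-607 Receivables=364
After txn 6 (Dr Expenses, Cr Receivables, amount 96): Expenses=339 Payables=-607 Receivables=268
After txn 7 (Dr Payables, Cr Expenses, amount 458): Expenses=-119 Payables=-149 Receivables=268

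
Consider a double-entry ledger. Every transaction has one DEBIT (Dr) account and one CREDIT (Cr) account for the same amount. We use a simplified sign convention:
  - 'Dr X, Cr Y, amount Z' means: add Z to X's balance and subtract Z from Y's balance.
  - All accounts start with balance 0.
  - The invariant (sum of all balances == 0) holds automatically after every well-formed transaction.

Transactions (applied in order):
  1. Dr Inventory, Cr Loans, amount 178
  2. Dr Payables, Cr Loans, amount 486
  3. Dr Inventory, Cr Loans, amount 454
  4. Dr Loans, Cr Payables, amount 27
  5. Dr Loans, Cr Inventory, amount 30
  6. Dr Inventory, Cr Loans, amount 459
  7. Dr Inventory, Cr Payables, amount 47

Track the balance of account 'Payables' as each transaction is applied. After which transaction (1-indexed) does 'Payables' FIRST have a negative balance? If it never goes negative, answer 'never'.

After txn 1: Payables=0
After txn 2: Payables=486
After txn 3: Payables=486
After txn 4: Payables=459
After txn 5: Payables=459
After txn 6: Payables=459
After txn 7: Payables=412

Answer: never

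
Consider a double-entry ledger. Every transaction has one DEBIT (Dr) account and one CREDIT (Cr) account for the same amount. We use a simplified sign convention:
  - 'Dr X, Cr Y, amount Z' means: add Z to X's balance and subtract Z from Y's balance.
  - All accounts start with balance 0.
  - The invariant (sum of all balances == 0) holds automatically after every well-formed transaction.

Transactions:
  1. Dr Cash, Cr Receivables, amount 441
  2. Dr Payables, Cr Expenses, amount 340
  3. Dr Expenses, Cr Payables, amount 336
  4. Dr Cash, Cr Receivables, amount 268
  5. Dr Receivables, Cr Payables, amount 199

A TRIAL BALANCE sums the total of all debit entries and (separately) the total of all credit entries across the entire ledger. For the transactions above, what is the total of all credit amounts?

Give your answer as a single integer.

Answer: 1584

Derivation:
Txn 1: credit+=441
Txn 2: credit+=340
Txn 3: credit+=336
Txn 4: credit+=268
Txn 5: credit+=199
Total credits = 1584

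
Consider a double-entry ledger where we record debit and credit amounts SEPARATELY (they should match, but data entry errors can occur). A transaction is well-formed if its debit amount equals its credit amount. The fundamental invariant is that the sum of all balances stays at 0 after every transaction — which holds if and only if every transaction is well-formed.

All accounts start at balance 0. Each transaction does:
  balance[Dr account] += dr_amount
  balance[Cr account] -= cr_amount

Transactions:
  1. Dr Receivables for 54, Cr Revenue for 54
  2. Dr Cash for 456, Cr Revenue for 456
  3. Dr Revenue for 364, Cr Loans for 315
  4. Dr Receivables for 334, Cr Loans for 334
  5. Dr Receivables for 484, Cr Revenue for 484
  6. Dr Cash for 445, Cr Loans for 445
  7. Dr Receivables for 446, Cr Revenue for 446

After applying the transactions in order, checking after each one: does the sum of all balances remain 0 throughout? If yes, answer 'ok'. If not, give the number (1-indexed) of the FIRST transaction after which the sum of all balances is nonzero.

Answer: 3

Derivation:
After txn 1: dr=54 cr=54 sum_balances=0
After txn 2: dr=456 cr=456 sum_balances=0
After txn 3: dr=364 cr=315 sum_balances=49
After txn 4: dr=334 cr=334 sum_balances=49
After txn 5: dr=484 cr=484 sum_balances=49
After txn 6: dr=445 cr=445 sum_balances=49
After txn 7: dr=446 cr=446 sum_balances=49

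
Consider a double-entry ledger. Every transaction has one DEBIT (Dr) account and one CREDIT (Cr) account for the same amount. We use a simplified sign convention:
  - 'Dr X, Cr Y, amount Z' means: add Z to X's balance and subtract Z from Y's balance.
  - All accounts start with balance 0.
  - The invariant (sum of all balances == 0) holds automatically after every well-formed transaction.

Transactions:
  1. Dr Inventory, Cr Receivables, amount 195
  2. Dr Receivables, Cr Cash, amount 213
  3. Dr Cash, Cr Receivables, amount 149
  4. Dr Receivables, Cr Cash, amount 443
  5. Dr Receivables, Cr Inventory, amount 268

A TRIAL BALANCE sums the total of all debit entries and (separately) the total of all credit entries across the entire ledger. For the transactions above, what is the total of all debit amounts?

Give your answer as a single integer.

Answer: 1268

Derivation:
Txn 1: debit+=195
Txn 2: debit+=213
Txn 3: debit+=149
Txn 4: debit+=443
Txn 5: debit+=268
Total debits = 1268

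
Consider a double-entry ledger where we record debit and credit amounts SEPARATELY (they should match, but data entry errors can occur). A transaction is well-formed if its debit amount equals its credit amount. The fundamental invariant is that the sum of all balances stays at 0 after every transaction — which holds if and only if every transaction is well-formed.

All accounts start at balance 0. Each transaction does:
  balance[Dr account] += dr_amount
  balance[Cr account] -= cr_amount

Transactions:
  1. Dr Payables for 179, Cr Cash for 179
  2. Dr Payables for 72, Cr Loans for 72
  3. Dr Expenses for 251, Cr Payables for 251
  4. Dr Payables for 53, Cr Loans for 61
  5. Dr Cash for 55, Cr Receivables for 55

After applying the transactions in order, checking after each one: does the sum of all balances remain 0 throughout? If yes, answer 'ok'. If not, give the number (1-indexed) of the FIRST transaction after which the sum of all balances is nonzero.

Answer: 4

Derivation:
After txn 1: dr=179 cr=179 sum_balances=0
After txn 2: dr=72 cr=72 sum_balances=0
After txn 3: dr=251 cr=251 sum_balances=0
After txn 4: dr=53 cr=61 sum_balances=-8
After txn 5: dr=55 cr=55 sum_balances=-8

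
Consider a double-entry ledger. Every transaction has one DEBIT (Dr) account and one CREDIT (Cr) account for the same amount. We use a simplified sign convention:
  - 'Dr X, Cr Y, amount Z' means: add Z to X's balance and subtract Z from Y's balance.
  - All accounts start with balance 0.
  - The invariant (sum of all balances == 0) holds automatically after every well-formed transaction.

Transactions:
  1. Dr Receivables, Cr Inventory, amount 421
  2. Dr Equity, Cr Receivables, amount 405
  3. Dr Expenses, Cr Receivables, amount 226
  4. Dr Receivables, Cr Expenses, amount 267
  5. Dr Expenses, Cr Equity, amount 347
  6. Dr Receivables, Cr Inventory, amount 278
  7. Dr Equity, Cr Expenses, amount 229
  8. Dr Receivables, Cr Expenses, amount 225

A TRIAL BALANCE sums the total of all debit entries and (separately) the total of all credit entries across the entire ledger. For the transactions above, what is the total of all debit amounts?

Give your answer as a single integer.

Txn 1: debit+=421
Txn 2: debit+=405
Txn 3: debit+=226
Txn 4: debit+=267
Txn 5: debit+=347
Txn 6: debit+=278
Txn 7: debit+=229
Txn 8: debit+=225
Total debits = 2398

Answer: 2398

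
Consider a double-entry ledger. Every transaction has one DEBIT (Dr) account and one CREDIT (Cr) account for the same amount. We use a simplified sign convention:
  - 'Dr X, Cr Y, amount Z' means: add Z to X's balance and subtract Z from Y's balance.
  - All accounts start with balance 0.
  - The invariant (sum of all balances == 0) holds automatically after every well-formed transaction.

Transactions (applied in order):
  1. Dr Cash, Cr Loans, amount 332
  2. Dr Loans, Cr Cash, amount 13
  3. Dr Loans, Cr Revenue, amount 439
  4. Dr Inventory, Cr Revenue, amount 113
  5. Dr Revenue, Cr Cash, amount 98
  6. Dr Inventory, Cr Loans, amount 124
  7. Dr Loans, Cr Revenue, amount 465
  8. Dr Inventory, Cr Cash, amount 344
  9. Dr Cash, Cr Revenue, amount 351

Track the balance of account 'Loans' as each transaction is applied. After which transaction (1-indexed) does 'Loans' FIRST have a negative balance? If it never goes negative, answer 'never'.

After txn 1: Loans=-332

Answer: 1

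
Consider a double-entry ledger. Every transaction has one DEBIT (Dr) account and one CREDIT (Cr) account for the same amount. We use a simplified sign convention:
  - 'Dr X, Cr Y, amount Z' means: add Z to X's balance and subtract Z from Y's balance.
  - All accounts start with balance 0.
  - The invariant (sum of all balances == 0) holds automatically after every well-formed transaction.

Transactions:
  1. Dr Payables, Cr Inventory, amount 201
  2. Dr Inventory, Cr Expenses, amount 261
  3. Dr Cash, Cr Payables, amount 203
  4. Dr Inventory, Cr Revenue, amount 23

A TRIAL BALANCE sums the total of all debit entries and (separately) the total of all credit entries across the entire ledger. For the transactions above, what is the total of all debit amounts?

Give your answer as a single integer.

Txn 1: debit+=201
Txn 2: debit+=261
Txn 3: debit+=203
Txn 4: debit+=23
Total debits = 688

Answer: 688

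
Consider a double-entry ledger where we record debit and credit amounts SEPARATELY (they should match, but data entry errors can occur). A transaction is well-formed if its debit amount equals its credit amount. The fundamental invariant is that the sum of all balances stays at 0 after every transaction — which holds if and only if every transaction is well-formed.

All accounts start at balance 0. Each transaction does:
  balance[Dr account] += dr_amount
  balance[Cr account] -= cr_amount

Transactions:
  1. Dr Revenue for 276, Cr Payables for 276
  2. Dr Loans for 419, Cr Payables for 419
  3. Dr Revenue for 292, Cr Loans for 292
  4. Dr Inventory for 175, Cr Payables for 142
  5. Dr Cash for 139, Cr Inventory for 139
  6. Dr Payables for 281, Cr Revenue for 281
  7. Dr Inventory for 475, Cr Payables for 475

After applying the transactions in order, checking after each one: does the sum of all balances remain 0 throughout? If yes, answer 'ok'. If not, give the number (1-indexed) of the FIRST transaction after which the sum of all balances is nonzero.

After txn 1: dr=276 cr=276 sum_balances=0
After txn 2: dr=419 cr=419 sum_balances=0
After txn 3: dr=292 cr=292 sum_balances=0
After txn 4: dr=175 cr=142 sum_balances=33
After txn 5: dr=139 cr=139 sum_balances=33
After txn 6: dr=281 cr=281 sum_balances=33
After txn 7: dr=475 cr=475 sum_balances=33

Answer: 4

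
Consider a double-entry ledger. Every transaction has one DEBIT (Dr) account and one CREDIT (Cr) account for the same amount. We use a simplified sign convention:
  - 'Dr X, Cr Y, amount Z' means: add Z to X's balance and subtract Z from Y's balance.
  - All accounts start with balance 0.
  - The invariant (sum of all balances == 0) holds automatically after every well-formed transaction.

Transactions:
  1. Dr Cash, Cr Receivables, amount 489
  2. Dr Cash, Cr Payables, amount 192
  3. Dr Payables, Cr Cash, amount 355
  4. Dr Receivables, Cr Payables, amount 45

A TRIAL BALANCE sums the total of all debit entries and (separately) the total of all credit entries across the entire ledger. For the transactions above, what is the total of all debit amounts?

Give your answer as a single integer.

Answer: 1081

Derivation:
Txn 1: debit+=489
Txn 2: debit+=192
Txn 3: debit+=355
Txn 4: debit+=45
Total debits = 1081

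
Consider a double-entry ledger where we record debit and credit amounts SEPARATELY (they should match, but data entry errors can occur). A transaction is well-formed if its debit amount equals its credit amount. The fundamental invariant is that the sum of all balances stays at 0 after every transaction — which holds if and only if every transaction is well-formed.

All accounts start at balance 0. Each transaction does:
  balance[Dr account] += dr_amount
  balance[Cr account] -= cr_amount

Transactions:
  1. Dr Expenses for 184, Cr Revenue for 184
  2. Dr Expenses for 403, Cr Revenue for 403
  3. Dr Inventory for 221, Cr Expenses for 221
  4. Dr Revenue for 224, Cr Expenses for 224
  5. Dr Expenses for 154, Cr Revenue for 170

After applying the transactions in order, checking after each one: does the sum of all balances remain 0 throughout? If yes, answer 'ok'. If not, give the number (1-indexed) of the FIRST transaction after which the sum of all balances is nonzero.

Answer: 5

Derivation:
After txn 1: dr=184 cr=184 sum_balances=0
After txn 2: dr=403 cr=403 sum_balances=0
After txn 3: dr=221 cr=221 sum_balances=0
After txn 4: dr=224 cr=224 sum_balances=0
After txn 5: dr=154 cr=170 sum_balances=-16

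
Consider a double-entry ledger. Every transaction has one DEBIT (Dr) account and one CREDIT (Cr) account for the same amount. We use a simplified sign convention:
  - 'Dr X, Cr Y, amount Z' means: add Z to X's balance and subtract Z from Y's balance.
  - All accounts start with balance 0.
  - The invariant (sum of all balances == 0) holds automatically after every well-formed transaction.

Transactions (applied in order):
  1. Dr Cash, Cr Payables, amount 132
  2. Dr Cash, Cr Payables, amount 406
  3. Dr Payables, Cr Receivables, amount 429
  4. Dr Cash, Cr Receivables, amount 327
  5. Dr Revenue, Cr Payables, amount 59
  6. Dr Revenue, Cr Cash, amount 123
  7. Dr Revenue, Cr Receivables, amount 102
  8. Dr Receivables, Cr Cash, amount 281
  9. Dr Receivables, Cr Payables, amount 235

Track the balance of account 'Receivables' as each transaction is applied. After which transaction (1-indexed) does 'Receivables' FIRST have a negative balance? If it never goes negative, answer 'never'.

After txn 1: Receivables=0
After txn 2: Receivables=0
After txn 3: Receivables=-429

Answer: 3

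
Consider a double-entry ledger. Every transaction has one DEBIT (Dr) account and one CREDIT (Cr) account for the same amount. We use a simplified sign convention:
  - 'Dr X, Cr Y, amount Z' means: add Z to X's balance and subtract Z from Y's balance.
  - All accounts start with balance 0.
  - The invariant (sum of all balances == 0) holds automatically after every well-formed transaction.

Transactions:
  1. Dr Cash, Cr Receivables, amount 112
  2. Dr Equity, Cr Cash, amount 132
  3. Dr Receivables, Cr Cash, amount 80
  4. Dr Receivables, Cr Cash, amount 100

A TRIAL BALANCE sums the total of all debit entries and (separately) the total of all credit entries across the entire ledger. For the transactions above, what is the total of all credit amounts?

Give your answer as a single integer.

Txn 1: credit+=112
Txn 2: credit+=132
Txn 3: credit+=80
Txn 4: credit+=100
Total credits = 424

Answer: 424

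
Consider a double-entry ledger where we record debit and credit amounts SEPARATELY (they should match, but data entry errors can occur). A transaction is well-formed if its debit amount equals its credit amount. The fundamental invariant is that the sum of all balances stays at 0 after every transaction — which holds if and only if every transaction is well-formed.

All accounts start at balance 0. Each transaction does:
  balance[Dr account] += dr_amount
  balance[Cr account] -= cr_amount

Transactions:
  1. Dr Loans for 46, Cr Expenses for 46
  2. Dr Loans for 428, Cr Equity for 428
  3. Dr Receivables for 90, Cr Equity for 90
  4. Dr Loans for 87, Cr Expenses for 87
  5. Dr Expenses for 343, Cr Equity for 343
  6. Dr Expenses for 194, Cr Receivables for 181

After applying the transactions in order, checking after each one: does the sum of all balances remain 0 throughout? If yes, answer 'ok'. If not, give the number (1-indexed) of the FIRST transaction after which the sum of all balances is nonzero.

Answer: 6

Derivation:
After txn 1: dr=46 cr=46 sum_balances=0
After txn 2: dr=428 cr=428 sum_balances=0
After txn 3: dr=90 cr=90 sum_balances=0
After txn 4: dr=87 cr=87 sum_balances=0
After txn 5: dr=343 cr=343 sum_balances=0
After txn 6: dr=194 cr=181 sum_balances=13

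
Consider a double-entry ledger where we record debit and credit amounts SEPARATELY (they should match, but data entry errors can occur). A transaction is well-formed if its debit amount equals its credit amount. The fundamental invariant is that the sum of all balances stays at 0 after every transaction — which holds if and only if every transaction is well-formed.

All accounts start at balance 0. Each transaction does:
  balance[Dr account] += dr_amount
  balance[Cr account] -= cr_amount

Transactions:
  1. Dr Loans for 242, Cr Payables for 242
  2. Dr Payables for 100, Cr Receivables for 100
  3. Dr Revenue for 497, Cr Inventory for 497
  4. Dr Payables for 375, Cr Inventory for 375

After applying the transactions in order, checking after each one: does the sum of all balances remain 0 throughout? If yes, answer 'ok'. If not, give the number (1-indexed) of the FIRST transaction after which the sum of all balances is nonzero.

After txn 1: dr=242 cr=242 sum_balances=0
After txn 2: dr=100 cr=100 sum_balances=0
After txn 3: dr=497 cr=497 sum_balances=0
After txn 4: dr=375 cr=375 sum_balances=0

Answer: ok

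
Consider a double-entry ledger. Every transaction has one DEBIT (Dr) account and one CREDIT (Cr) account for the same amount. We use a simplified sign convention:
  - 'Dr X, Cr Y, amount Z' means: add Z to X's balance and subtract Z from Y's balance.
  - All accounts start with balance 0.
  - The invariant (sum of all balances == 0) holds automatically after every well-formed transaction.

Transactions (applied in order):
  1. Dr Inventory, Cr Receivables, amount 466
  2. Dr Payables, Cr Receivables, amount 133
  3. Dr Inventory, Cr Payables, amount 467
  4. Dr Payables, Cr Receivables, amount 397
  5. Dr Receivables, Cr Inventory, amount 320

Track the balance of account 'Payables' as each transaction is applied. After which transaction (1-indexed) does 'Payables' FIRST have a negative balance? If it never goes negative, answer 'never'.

Answer: 3

Derivation:
After txn 1: Payables=0
After txn 2: Payables=133
After txn 3: Payables=-334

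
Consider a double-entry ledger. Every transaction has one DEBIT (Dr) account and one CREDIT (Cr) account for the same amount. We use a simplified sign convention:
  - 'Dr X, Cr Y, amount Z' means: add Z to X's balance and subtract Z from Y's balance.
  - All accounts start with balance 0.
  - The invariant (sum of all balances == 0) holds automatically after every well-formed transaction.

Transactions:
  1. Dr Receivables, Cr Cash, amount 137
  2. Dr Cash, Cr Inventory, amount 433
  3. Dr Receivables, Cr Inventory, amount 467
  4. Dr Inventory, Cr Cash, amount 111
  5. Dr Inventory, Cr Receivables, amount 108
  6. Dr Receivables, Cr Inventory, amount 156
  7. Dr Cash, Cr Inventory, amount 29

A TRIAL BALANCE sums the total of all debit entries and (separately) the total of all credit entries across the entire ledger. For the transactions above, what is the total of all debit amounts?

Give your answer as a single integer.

Txn 1: debit+=137
Txn 2: debit+=433
Txn 3: debit+=467
Txn 4: debit+=111
Txn 5: debit+=108
Txn 6: debit+=156
Txn 7: debit+=29
Total debits = 1441

Answer: 1441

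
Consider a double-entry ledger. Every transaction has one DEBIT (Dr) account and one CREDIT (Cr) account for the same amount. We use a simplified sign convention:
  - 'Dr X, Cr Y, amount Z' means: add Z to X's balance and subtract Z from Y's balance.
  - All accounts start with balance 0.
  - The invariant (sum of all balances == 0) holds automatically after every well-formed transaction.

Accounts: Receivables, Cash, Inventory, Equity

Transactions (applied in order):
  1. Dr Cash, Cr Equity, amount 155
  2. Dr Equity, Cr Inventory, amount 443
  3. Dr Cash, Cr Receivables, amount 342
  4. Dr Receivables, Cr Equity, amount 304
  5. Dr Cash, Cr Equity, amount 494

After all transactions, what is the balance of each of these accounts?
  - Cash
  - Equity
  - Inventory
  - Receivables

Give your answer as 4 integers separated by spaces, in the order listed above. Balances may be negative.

Answer: 991 -510 -443 -38

Derivation:
After txn 1 (Dr Cash, Cr Equity, amount 155): Cash=155 Equity=-155
After txn 2 (Dr Equity, Cr Inventory, amount 443): Cash=155 Equity=288 Inventory=-443
After txn 3 (Dr Cash, Cr Receivables, amount 342): Cash=497 Equity=288 Inventory=-443 Receivables=-342
After txn 4 (Dr Receivables, Cr Equity, amount 304): Cash=497 Equity=-16 Inventory=-443 Receivables=-38
After txn 5 (Dr Cash, Cr Equity, amount 494): Cash=991 Equity=-510 Inventory=-443 Receivables=-38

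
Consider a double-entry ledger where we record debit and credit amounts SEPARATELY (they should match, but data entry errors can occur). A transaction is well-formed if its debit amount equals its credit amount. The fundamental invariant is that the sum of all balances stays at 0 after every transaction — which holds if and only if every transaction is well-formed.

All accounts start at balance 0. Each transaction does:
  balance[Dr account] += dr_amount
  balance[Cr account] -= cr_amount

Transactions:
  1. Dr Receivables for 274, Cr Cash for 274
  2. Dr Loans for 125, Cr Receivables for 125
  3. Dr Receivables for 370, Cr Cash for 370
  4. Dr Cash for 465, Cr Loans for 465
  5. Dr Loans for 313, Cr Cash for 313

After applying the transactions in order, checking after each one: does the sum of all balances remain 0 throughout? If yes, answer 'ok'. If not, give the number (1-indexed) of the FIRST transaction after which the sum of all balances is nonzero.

Answer: ok

Derivation:
After txn 1: dr=274 cr=274 sum_balances=0
After txn 2: dr=125 cr=125 sum_balances=0
After txn 3: dr=370 cr=370 sum_balances=0
After txn 4: dr=465 cr=465 sum_balances=0
After txn 5: dr=313 cr=313 sum_balances=0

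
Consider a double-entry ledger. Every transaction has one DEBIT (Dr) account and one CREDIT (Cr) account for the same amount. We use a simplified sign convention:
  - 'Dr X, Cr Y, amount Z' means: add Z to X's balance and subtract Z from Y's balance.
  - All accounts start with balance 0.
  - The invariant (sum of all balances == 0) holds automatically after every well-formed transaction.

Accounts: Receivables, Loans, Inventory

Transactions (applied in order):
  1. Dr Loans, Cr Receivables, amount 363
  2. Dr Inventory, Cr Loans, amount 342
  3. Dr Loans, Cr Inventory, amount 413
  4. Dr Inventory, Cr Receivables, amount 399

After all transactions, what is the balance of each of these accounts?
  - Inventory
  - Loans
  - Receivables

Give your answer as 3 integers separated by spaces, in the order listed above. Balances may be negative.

Answer: 328 434 -762

Derivation:
After txn 1 (Dr Loans, Cr Receivables, amount 363): Loans=363 Receivables=-363
After txn 2 (Dr Inventory, Cr Loans, amount 342): Inventory=342 Loans=21 Receivables=-363
After txn 3 (Dr Loans, Cr Inventory, amount 413): Inventory=-71 Loans=434 Receivables=-363
After txn 4 (Dr Inventory, Cr Receivables, amount 399): Inventory=328 Loans=434 Receivables=-762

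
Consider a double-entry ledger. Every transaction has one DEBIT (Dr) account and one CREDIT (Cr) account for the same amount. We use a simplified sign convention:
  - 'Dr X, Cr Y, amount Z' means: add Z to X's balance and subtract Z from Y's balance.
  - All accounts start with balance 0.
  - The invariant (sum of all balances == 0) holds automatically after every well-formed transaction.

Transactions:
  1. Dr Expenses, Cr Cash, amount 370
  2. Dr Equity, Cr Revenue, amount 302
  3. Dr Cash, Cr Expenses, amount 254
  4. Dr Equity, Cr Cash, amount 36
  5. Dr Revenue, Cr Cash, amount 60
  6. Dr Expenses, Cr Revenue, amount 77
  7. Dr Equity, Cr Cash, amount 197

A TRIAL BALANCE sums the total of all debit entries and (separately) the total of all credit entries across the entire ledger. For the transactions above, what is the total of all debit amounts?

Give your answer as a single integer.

Txn 1: debit+=370
Txn 2: debit+=302
Txn 3: debit+=254
Txn 4: debit+=36
Txn 5: debit+=60
Txn 6: debit+=77
Txn 7: debit+=197
Total debits = 1296

Answer: 1296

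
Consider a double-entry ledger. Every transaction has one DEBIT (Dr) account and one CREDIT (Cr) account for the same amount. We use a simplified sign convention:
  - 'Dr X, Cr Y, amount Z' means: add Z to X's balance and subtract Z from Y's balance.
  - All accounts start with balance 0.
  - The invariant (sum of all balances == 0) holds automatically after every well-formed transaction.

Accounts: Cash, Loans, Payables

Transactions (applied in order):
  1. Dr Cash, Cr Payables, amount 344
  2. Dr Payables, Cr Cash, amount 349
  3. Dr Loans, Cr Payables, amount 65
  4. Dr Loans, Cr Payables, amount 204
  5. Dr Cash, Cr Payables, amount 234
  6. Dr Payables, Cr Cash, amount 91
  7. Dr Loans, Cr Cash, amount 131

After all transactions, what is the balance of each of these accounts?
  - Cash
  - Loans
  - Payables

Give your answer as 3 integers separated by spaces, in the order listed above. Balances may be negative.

Answer: 7 400 -407

Derivation:
After txn 1 (Dr Cash, Cr Payables, amount 344): Cash=344 Payables=-344
After txn 2 (Dr Payables, Cr Cash, amount 349): Cash=-5 Payables=5
After txn 3 (Dr Loans, Cr Payables, amount 65): Cash=-5 Loans=65 Payables=-60
After txn 4 (Dr Loans, Cr Payables, amount 204): Cash=-5 Loans=269 Payables=-264
After txn 5 (Dr Cash, Cr Payables, amount 234): Cash=229 Loans=269 Payables=-498
After txn 6 (Dr Payables, Cr Cash, amount 91): Cash=138 Loans=269 Payables=-407
After txn 7 (Dr Loans, Cr Cash, amount 131): Cash=7 Loans=400 Payables=-407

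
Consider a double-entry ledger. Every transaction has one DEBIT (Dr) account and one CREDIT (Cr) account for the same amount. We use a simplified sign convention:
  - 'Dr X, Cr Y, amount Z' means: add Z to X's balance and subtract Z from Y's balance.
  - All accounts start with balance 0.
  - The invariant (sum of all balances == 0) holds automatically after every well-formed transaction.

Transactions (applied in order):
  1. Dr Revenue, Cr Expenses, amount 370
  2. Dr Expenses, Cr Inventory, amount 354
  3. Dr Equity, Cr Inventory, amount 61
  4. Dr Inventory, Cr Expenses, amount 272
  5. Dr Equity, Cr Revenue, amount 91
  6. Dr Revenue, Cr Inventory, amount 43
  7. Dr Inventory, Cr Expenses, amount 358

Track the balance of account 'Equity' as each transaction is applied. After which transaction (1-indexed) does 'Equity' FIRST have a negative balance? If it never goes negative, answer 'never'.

After txn 1: Equity=0
After txn 2: Equity=0
After txn 3: Equity=61
After txn 4: Equity=61
After txn 5: Equity=152
After txn 6: Equity=152
After txn 7: Equity=152

Answer: never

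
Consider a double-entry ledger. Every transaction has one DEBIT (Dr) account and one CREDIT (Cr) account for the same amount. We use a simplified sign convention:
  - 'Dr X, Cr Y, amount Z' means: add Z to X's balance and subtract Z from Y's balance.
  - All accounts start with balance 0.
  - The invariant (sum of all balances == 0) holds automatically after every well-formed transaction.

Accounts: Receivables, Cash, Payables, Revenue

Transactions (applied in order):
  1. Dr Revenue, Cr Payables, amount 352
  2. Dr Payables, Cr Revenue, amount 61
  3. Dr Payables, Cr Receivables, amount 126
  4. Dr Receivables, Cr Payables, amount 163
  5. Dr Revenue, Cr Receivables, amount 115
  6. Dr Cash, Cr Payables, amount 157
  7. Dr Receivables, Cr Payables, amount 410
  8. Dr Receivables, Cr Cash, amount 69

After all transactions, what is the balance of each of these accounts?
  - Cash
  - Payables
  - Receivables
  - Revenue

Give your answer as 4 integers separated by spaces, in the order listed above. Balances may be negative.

After txn 1 (Dr Revenue, Cr Payables, amount 352): Payables=-352 Revenue=352
After txn 2 (Dr Payables, Cr Revenue, amount 61): Payables=-291 Revenue=291
After txn 3 (Dr Payables, Cr Receivables, amount 126): Payables=-165 Receivables=-126 Revenue=291
After txn 4 (Dr Receivables, Cr Payables, amount 163): Payables=-328 Receivables=37 Revenue=291
After txn 5 (Dr Revenue, Cr Receivables, amount 115): Payables=-328 Receivables=-78 Revenue=406
After txn 6 (Dr Cash, Cr Payables, amount 157): Cash=157 Payables=-485 Receivables=-78 Revenue=406
After txn 7 (Dr Receivables, Cr Payables, amount 410): Cash=157 Payables=-895 Receivables=332 Revenue=406
After txn 8 (Dr Receivables, Cr Cash, amount 69): Cash=88 Payables=-895 Receivables=401 Revenue=406

Answer: 88 -895 401 406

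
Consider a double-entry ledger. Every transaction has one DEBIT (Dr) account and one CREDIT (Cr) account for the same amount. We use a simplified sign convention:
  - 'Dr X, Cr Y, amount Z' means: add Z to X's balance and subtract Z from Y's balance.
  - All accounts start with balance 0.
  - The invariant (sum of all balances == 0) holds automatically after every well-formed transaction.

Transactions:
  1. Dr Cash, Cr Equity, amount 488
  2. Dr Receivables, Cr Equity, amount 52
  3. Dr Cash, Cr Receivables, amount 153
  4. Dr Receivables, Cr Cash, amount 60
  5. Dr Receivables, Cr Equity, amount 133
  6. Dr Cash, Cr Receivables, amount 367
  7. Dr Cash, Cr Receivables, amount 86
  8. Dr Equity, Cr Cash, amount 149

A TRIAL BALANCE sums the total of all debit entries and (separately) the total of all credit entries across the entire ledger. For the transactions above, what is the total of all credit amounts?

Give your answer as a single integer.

Txn 1: credit+=488
Txn 2: credit+=52
Txn 3: credit+=153
Txn 4: credit+=60
Txn 5: credit+=133
Txn 6: credit+=367
Txn 7: credit+=86
Txn 8: credit+=149
Total credits = 1488

Answer: 1488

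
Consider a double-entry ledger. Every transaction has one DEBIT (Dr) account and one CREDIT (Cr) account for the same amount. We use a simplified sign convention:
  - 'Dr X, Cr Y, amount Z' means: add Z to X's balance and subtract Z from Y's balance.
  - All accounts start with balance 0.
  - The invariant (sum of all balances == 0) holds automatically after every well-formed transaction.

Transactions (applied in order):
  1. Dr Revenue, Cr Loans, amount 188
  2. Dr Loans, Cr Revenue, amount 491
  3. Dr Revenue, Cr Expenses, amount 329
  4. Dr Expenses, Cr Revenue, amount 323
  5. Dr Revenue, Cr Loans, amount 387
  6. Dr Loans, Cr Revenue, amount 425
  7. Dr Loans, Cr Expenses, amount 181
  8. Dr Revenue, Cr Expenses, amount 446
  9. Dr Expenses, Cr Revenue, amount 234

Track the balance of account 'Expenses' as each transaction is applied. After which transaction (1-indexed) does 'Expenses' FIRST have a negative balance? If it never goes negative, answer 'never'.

After txn 1: Expenses=0
After txn 2: Expenses=0
After txn 3: Expenses=-329

Answer: 3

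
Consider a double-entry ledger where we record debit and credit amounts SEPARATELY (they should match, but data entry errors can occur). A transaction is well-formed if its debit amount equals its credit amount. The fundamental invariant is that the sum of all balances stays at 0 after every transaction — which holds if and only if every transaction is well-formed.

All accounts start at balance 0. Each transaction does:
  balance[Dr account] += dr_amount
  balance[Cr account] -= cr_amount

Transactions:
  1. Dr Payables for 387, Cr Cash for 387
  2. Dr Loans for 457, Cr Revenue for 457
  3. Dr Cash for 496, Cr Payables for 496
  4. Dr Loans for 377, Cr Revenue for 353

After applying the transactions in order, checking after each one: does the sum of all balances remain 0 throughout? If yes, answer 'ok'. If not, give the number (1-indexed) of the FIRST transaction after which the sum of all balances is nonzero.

After txn 1: dr=387 cr=387 sum_balances=0
After txn 2: dr=457 cr=457 sum_balances=0
After txn 3: dr=496 cr=496 sum_balances=0
After txn 4: dr=377 cr=353 sum_balances=24

Answer: 4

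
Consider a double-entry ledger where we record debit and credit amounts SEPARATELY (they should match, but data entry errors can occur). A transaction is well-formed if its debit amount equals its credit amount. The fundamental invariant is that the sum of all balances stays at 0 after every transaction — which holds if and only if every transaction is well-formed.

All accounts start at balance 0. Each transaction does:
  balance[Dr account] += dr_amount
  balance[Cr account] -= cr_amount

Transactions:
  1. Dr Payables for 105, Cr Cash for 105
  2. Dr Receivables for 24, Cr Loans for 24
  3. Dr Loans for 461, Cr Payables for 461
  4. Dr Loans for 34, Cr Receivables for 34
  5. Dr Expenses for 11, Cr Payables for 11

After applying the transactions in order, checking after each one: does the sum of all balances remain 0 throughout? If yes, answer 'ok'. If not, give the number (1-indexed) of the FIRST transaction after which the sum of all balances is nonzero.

After txn 1: dr=105 cr=105 sum_balances=0
After txn 2: dr=24 cr=24 sum_balances=0
After txn 3: dr=461 cr=461 sum_balances=0
After txn 4: dr=34 cr=34 sum_balances=0
After txn 5: dr=11 cr=11 sum_balances=0

Answer: ok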